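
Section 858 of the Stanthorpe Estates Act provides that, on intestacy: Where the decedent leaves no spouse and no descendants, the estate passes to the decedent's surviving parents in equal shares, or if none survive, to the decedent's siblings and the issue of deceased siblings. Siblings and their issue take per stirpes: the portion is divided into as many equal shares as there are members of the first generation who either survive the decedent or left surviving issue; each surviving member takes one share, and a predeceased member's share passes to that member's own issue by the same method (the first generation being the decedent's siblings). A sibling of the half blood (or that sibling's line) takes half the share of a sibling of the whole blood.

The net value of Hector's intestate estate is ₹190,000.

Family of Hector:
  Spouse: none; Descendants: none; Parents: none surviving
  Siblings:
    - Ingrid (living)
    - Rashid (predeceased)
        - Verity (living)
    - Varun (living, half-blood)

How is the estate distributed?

The entire ₹190,000 passes to the siblings and their issue.
Counting each half-blood sibling's line as half a unit, there are 5/2 units in ₹190,000, so one unit is ₹76,000. Whole-blood lines (Ingrid and Rashid) take ₹76,000 each; half-blood lines (Varun) take ₹38,000 each.
Rashid's share (₹76,000) passes entirely to Verity.

Ingrid: ₹76,000; Verity: ₹76,000; Varun: ₹38,000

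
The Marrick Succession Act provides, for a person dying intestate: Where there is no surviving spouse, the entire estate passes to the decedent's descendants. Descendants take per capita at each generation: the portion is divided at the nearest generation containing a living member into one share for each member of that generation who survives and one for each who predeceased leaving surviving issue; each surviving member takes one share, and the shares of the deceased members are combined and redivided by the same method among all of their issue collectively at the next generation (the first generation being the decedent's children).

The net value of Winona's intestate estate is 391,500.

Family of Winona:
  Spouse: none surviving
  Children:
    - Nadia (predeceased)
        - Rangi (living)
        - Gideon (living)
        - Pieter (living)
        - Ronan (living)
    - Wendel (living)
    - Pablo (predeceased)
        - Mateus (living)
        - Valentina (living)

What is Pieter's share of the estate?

The entire 391,500 passes to the descendants.
That amount (391,500) is divided at the children's generation into 3 shares of 130,500. Wendel takes 130,500. The 2 shares of the deceased (Nadia and Pablo) are combined into a pool of 261,000.
That pool (261,000) is divided at the grandchildren's generation equally among Rangi, Gideon, Pieter, Ronan, Mateus, and Valentina: 43,500 each.

Pieter receives 43,500.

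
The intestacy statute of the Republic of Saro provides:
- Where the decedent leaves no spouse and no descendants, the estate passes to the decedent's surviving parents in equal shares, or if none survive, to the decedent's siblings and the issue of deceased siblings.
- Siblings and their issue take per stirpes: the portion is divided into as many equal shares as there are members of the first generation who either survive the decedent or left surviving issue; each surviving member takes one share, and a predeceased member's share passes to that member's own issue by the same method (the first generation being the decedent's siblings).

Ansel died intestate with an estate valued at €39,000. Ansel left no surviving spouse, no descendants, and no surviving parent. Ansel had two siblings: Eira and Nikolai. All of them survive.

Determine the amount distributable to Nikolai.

Nikolai receives €19,500.

The entire €39,000 passes to the siblings and their issue.
That amount (€39,000) is divided into 2 shares of €19,500: Eira and Nikolai each take €19,500.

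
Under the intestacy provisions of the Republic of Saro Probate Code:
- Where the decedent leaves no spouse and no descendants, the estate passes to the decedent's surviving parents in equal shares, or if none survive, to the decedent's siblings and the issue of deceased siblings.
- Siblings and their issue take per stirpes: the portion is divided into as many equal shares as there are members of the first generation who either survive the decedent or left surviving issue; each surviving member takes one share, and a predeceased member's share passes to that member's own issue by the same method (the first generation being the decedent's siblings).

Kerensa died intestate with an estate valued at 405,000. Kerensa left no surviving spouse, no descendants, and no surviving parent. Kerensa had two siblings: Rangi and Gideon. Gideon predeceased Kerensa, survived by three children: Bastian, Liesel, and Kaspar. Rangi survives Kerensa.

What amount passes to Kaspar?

The entire 405,000 passes to the siblings and their issue.
That amount (405,000) is divided into 2 shares of 202,500: Rangi takes 202,500; Gideon's 202,500 share passes to Gideon's issue.
Gideon's share (202,500) is divided into 3 shares of 67,500: Bastian, Liesel, and Kaspar each take 67,500.

Kaspar receives 67,500.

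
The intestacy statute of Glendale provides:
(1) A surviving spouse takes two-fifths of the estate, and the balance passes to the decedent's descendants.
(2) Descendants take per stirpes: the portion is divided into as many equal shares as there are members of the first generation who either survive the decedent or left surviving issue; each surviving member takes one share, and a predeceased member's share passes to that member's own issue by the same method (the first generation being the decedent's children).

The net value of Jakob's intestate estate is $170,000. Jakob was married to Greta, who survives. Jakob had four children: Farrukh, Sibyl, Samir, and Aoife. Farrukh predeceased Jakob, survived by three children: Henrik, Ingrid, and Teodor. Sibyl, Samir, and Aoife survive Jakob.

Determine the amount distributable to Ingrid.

Ingrid receives $8,500.

Greta takes two-fifths of $170,000 = $68,000. The remaining $102,000 passes to the descendants.
The descendants' portion ($102,000) is divided into 4 shares of $25,500: Sibyl, Samir, and Aoife each take $25,500; Farrukh's $25,500 share passes to Farrukh's issue.
Farrukh's share ($25,500) is divided into 3 shares of $8,500: Henrik, Ingrid, and Teodor each take $8,500.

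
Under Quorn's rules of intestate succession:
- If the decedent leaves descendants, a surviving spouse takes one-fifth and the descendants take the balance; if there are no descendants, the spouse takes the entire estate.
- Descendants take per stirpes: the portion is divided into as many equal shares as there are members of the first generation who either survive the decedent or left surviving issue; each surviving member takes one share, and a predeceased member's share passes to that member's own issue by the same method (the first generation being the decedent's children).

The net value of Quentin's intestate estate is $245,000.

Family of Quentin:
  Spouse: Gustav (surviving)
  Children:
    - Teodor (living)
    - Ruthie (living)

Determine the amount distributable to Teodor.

Gustav takes one-fifth of $245,000 = $49,000. The remaining $196,000 passes to the descendants.
The descendants' portion ($196,000) is divided into 2 shares of $98,000: Teodor and Ruthie each take $98,000.

Teodor receives $98,000.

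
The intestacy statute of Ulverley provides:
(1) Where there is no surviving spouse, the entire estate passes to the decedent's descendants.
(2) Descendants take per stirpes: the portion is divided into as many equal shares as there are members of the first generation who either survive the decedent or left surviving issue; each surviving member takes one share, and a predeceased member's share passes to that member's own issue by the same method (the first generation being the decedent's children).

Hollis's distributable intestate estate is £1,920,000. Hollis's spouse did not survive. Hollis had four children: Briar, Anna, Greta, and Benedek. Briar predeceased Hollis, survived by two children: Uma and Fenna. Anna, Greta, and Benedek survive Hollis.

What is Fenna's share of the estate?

The entire £1,920,000 passes to the descendants.
That amount (£1,920,000) is divided into 4 shares of £480,000: Anna, Greta, and Benedek each take £480,000; Briar's £480,000 share passes to Briar's issue.
Briar's share (£480,000) is divided into 2 shares of £240,000: Uma and Fenna each take £240,000.

Fenna receives £240,000.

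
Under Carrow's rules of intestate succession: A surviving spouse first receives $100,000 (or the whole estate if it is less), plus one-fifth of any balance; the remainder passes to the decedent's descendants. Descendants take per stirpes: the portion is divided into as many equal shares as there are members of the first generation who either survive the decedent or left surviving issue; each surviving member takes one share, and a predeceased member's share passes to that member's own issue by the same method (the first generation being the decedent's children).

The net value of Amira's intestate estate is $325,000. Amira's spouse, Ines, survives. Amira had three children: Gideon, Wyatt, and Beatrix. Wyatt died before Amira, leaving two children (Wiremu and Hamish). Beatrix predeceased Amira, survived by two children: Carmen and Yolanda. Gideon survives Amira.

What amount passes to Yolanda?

Ines first takes $100,000, leaving a balance of $225,000. Ines then takes one-fifth of the balance ($45,000), for a total of $145,000. The remaining $180,000 passes to the descendants.
The descendants' portion ($180,000) is divided into 3 shares of $60,000: Gideon takes $60,000; Wyatt's $60,000 share passes to Wyatt's issue; Beatrix's $60,000 share passes to Beatrix's issue.
Wyatt's share ($60,000) is divided into 2 shares of $30,000: Wiremu and Hamish each take $30,000.
Beatrix's share ($60,000) is divided into 2 shares of $30,000: Carmen and Yolanda each take $30,000.

Yolanda receives $30,000.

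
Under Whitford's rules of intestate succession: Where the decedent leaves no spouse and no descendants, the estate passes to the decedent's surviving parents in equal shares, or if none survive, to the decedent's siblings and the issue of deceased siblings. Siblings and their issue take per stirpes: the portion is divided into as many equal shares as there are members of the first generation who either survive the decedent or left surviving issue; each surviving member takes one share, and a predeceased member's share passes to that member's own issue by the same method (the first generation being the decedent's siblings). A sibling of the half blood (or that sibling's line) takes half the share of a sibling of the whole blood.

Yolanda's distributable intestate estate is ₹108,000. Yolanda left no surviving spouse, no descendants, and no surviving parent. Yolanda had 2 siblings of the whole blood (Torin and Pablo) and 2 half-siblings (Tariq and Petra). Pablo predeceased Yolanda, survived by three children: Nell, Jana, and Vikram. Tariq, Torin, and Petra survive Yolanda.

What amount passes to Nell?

The entire ₹108,000 passes to the siblings and their issue.
Counting each half-blood sibling's line as half a unit, there are 3 units in ₹108,000, so one unit is ₹36,000. Whole-blood lines (Torin and Pablo) take ₹36,000 each; half-blood lines (Tariq and Petra) take ₹18,000 each.
Pablo's share (₹36,000) is divided into 3 shares of ₹12,000: Nell, Jana, and Vikram each take ₹12,000.

Nell receives ₹12,000.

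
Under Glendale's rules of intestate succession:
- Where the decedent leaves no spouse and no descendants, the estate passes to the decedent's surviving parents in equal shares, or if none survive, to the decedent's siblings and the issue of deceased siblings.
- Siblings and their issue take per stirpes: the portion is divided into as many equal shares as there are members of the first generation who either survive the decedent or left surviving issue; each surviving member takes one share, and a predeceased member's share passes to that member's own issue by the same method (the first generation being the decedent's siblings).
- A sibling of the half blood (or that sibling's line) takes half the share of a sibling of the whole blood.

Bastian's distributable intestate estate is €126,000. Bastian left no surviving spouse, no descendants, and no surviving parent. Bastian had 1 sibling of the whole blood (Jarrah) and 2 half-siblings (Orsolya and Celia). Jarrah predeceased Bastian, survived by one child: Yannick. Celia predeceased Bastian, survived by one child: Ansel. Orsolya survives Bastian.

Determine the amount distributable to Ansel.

Ansel receives €31,500.

The entire €126,000 passes to the siblings and their issue.
Counting each half-blood sibling's line as half a unit, there are 2 units in €126,000, so one unit is €63,000. Whole-blood lines (Jarrah) take €63,000 each; half-blood lines (Orsolya and Celia) take €31,500 each.
Jarrah's share (€63,000) passes entirely to Yannick.
Celia's share (€31,500) passes entirely to Ansel.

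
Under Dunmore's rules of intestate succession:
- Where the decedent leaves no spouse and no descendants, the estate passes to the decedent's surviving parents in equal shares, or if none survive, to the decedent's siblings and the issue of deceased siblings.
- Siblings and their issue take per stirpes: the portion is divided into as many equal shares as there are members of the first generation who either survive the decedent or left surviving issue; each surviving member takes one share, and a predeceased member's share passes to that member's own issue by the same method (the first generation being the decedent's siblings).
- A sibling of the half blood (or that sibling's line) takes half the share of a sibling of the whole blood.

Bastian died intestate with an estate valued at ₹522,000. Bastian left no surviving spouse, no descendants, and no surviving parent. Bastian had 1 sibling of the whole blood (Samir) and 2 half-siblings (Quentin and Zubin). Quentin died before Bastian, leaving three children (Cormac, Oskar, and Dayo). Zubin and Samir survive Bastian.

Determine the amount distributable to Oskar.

Oskar receives ₹43,500.

The entire ₹522,000 passes to the siblings and their issue.
Counting each half-blood sibling's line as half a unit, there are 2 units in ₹522,000, so one unit is ₹261,000. Whole-blood lines (Samir) take ₹261,000 each; half-blood lines (Quentin and Zubin) take ₹130,500 each.
Quentin's share (₹130,500) is divided into 3 shares of ₹43,500: Cormac, Oskar, and Dayo each take ₹43,500.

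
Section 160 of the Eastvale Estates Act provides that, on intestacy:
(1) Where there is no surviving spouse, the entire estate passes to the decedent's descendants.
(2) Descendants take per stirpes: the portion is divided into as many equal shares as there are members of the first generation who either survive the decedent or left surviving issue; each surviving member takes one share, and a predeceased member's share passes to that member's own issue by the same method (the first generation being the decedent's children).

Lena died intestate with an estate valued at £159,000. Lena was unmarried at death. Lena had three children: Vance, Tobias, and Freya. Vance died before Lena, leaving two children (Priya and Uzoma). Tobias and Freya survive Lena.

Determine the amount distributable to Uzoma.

Uzoma receives £26,500.

The entire £159,000 passes to the descendants.
That amount (£159,000) is divided into 3 shares of £53,000: Tobias and Freya each take £53,000; Vance's £53,000 share passes to Vance's issue.
Vance's share (£53,000) is divided into 2 shares of £26,500: Priya and Uzoma each take £26,500.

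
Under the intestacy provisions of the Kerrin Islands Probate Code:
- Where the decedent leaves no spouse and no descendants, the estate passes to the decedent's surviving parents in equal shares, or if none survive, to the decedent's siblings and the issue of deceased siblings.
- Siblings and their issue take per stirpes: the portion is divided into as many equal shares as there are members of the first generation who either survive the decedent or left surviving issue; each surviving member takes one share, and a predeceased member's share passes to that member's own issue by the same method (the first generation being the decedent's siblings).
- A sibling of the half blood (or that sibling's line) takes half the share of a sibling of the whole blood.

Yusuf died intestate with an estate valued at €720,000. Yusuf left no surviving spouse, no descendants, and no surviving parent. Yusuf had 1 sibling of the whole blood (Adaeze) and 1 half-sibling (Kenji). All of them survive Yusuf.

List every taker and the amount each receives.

The entire €720,000 passes to the siblings and their issue.
Counting each half-blood sibling's line as half a unit, there are 3/2 units in €720,000, so one unit is €480,000. Whole-blood lines (Adaeze) take €480,000 each; half-blood lines (Kenji) take €240,000 each.

Kenji: €240,000; Adaeze: €480,000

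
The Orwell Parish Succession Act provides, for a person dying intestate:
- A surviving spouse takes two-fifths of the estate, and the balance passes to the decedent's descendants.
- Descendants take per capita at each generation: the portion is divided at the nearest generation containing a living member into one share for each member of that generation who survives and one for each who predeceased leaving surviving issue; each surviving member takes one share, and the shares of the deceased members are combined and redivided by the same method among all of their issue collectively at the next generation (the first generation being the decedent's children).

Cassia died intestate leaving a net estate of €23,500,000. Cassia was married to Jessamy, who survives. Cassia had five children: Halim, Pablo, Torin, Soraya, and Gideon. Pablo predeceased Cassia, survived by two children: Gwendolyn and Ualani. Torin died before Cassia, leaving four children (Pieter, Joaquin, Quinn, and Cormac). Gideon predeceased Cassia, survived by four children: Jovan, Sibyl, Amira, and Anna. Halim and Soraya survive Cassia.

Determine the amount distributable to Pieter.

Jessamy takes two-fifths of €23,500,000 = €9,400,000. The remaining €14,100,000 passes to the descendants.
The descendants' portion (€14,100,000) is divided at the children's generation into 5 shares of €2,820,000. Halim and Soraya each take €2,820,000. The 3 shares of the deceased (Pablo, Torin, and Gideon) are combined into a pool of €8,460,000.
That pool (€8,460,000) is divided at the grandchildren's generation equally among Gwendolyn, Ualani, Pieter, Joaquin, Quinn, Cormac, Jovan, Sibyl, Amira, and Anna: €846,000 each.

Pieter receives €846,000.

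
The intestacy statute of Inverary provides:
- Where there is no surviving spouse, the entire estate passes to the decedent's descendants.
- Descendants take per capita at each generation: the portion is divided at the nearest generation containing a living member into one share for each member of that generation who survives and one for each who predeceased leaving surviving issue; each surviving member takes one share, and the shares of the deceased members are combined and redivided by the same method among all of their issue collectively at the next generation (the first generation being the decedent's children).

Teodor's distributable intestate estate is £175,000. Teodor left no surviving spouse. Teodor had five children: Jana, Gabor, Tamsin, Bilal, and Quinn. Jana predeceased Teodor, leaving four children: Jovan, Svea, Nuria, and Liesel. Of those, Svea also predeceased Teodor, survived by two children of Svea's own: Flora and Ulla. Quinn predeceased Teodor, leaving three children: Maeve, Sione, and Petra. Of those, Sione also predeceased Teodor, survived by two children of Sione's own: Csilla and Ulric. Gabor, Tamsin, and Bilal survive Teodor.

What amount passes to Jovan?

Jovan receives £10,000.

The entire £175,000 passes to the descendants.
That amount (£175,000) is divided at the children's generation into 5 shares of £35,000. Gabor, Tamsin, and Bilal each take £35,000. The 2 shares of the deceased (Jana and Quinn) are combined into a pool of £70,000.
That pool (£70,000) is divided at the grandchildren's generation into 7 shares of £10,000. Jovan, Nuria, Liesel, Maeve, and Petra each take £10,000. The 2 shares of the deceased (Svea and Sione) are combined into a pool of £20,000.
That pool (£20,000) is divided at the great-grandchildren's generation equally among Flora, Ulla, Csilla, and Ulric: £5,000 each.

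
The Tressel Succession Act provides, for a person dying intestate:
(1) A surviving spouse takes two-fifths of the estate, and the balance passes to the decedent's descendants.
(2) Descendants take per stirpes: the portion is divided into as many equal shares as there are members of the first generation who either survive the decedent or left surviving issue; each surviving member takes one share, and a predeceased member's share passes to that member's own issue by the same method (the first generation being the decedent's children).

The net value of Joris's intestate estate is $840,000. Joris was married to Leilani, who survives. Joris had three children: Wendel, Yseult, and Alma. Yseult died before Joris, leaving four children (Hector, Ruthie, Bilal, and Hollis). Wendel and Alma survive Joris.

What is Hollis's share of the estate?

Hollis receives $42,000.

Leilani takes two-fifths of $840,000 = $336,000. The remaining $504,000 passes to the descendants.
The descendants' portion ($504,000) is divided into 3 shares of $168,000: Wendel and Alma each take $168,000; Yseult's $168,000 share passes to Yseult's issue.
Yseult's share ($168,000) is divided into 4 shares of $42,000: Hector, Ruthie, Bilal, and Hollis each take $42,000.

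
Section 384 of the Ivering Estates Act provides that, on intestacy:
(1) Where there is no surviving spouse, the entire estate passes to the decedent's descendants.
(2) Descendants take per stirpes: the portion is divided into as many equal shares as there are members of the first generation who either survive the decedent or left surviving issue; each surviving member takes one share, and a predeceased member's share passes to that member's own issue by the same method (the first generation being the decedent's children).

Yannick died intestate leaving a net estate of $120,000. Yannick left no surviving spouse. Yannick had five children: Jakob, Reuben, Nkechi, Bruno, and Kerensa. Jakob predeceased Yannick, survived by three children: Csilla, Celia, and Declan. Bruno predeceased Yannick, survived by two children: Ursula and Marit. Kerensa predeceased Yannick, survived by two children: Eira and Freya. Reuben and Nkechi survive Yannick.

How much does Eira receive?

Eira receives $12,000.

The entire $120,000 passes to the descendants.
That amount ($120,000) is divided into 5 shares of $24,000: Reuben and Nkechi each take $24,000; Jakob's $24,000 share passes to Jakob's issue; Bruno's $24,000 share passes to Bruno's issue; Kerensa's $24,000 share passes to Kerensa's issue.
Jakob's share ($24,000) is divided into 3 shares of $8,000: Csilla, Celia, and Declan each take $8,000.
Bruno's share ($24,000) is divided into 2 shares of $12,000: Ursula and Marit each take $12,000.
Kerensa's share ($24,000) is divided into 2 shares of $12,000: Eira and Freya each take $12,000.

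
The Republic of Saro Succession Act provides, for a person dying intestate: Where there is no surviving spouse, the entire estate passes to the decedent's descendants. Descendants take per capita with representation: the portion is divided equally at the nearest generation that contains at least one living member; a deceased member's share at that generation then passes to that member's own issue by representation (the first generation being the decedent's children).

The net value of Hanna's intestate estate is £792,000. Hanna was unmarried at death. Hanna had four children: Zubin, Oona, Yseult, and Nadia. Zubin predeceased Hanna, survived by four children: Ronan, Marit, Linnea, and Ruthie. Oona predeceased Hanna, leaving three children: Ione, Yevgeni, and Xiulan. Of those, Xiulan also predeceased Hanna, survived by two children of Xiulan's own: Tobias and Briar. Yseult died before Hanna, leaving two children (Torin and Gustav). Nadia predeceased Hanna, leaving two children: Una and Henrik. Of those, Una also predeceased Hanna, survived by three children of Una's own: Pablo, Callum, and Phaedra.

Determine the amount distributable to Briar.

The entire £792,000 passes to the descendants.
No child survives, so the initial division is made at the grandchildren's generation.
That amount (£792,000) is divided into 11 shares of £72,000: Ronan, Marit, Linnea, Ruthie, Ione, Yevgeni, Torin, Gustav, and Henrik each take £72,000; Xiulan's £72,000 share passes to Xiulan's issue; Una's £72,000 share passes to Una's issue.
Xiulan's share (£72,000) is divided into 2 shares of £36,000: Tobias and Briar each take £36,000.
Una's share (£72,000) is divided into 3 shares of £24,000: Pablo, Callum, and Phaedra each take £24,000.

Briar receives £36,000.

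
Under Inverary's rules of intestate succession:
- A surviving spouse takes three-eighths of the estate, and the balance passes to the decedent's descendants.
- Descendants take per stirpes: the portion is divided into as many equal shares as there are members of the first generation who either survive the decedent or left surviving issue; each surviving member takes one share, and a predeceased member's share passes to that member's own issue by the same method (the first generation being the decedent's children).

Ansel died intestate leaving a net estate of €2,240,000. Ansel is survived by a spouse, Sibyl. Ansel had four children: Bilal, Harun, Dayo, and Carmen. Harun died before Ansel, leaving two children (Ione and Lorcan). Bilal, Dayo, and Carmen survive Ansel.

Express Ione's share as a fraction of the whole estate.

Sibyl takes three-eighths of €2,240,000 = €840,000. The remaining €1,400,000 passes to the descendants.
The descendants' portion (€1,400,000) is divided into 4 shares of €350,000: Bilal, Dayo, and Carmen each take €350,000; Harun's €350,000 share passes to Harun's issue.
Harun's share (€350,000) is divided into 2 shares of €175,000: Ione and Lorcan each take €175,000.

Ione receives 5/64 of the estate.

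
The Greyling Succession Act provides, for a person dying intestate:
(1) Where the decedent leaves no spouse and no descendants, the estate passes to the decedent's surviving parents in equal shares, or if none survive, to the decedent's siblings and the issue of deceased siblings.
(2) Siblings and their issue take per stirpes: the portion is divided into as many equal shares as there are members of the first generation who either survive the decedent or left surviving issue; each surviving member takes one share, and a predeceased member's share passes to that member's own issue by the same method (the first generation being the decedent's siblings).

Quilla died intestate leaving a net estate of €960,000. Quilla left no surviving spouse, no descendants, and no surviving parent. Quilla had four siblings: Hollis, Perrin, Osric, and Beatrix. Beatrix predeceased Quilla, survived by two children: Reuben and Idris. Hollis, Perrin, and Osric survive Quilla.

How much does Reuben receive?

The entire €960,000 passes to the siblings and their issue.
That amount (€960,000) is divided into 4 shares of €240,000: Hollis, Perrin, and Osric each take €240,000; Beatrix's €240,000 share passes to Beatrix's issue.
Beatrix's share (€240,000) is divided into 2 shares of €120,000: Reuben and Idris each take €120,000.

Reuben receives €120,000.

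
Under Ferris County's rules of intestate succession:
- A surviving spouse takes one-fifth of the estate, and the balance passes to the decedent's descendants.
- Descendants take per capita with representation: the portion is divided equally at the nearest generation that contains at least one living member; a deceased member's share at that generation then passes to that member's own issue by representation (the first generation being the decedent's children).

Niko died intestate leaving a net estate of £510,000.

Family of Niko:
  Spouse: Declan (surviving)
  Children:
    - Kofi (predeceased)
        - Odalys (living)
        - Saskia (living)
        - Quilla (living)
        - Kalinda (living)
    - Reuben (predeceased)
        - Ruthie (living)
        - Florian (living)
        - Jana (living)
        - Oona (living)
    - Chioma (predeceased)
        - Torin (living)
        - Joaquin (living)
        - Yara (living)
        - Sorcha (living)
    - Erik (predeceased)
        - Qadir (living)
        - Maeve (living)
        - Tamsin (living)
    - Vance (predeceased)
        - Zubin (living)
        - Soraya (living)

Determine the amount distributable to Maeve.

Declan takes one-fifth of £510,000 = £102,000. The remaining £408,000 passes to the descendants.
No child survives, so the initial division is made at the grandchildren's generation.
The descendants' portion (£408,000) is divided into 17 shares of £24,000: Odalys, Saskia, Quilla, Kalinda, Ruthie, Florian, Jana, Oona, Torin, Joaquin, Yara, Sorcha, Qadir, Maeve, Tamsin, Zubin, and Soraya each take £24,000.

Maeve receives £24,000.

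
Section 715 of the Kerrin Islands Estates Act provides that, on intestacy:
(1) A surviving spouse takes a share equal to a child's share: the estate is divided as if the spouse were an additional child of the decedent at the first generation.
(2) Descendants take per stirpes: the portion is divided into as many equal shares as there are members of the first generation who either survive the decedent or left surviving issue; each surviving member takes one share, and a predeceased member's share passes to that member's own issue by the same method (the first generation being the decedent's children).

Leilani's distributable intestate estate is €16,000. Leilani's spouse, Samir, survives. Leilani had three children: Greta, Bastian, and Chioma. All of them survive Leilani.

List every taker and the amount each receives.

The spouse counts as an additional share at the children's level, so there are 4 primary shares of €4,000. Samir takes one such share (€4,000).
The children's combined portion (€12,000) is divided into 3 shares of €4,000: Greta, Bastian, and Chioma each take €4,000.

Samir: €4,000; Greta: €4,000; Bastian: €4,000; Chioma: €4,000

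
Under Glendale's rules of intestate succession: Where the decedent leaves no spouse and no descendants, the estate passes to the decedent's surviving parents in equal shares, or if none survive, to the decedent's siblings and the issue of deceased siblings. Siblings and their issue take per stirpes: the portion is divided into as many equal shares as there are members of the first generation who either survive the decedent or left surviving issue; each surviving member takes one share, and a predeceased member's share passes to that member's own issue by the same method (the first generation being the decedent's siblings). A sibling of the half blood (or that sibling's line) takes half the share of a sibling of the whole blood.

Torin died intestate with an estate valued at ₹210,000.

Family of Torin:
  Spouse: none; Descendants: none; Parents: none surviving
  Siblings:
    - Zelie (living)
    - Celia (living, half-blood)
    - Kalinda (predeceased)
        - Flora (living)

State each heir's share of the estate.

Zelie: ₹84,000; Celia: ₹42,000; Flora: ₹84,000

The entire ₹210,000 passes to the siblings and their issue.
Counting each half-blood sibling's line as half a unit, there are 5/2 units in ₹210,000, so one unit is ₹84,000. Whole-blood lines (Zelie and Kalinda) take ₹84,000 each; half-blood lines (Celia) take ₹42,000 each.
Kalinda's share (₹84,000) passes entirely to Flora.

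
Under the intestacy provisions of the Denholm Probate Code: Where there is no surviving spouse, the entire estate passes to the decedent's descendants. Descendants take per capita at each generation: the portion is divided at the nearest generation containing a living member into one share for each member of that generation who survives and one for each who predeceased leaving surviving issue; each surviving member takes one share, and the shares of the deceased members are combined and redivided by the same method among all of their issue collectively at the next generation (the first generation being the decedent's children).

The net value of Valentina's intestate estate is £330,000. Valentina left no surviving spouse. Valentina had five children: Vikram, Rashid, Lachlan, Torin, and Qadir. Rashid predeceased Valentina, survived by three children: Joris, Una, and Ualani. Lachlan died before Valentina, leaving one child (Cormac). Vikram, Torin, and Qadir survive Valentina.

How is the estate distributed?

The entire £330,000 passes to the descendants.
That amount (£330,000) is divided at the children's generation into 5 shares of £66,000. Vikram, Torin, and Qadir each take £66,000. The 2 shares of the deceased (Rashid and Lachlan) are combined into a pool of £132,000.
That pool (£132,000) is divided at the grandchildren's generation equally among Joris, Una, Ualani, and Cormac: £33,000 each.

Vikram: £66,000; Joris: £33,000; Una: £33,000; Ualani: £33,000; Cormac: £33,000; Torin: £66,000; Qadir: £66,000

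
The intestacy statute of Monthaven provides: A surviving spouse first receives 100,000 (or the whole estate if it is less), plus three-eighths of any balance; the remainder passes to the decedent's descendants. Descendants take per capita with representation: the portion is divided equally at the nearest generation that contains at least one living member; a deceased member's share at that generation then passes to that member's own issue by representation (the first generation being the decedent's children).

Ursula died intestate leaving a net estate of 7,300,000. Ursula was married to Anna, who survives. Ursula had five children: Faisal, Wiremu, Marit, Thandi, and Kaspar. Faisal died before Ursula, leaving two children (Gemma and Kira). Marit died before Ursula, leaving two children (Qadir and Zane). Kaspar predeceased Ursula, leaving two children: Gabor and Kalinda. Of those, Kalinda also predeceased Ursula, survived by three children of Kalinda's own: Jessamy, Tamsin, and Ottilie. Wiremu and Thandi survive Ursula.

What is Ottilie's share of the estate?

Ottilie receives 150,000.

Anna first takes 100,000, leaving a balance of 7,200,000. Anna then takes three-eighths of the balance (2,700,000), for a total of 2,800,000. The remaining 4,500,000 passes to the descendants.
The descendants' portion (4,500,000) is divided into 5 shares of 900,000: Wiremu and Thandi each take 900,000; Faisal's 900,000 share passes to Faisal's issue; Marit's 900,000 share passes to Marit's issue; Kaspar's 900,000 share passes to Kaspar's issue.
Faisal's share (900,000) is divided into 2 shares of 450,000: Gemma and Kira each take 450,000.
Marit's share (900,000) is divided into 2 shares of 450,000: Qadir and Zane each take 450,000.
Kaspar's share (900,000) is divided into 2 shares of 450,000: Gabor takes 450,000; Kalinda's 450,000 share passes to Kalinda's issue.
Kalinda's share (450,000) is divided into 3 shares of 150,000: Jessamy, Tamsin, and Ottilie each take 150,000.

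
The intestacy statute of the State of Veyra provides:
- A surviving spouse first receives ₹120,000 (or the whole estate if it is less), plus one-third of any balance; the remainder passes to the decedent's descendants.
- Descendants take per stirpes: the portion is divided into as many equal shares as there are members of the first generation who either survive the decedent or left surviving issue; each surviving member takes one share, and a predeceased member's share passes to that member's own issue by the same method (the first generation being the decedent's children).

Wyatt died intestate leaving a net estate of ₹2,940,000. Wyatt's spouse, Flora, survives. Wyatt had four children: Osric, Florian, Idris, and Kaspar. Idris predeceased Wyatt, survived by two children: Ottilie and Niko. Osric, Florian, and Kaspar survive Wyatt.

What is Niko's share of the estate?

Niko receives ₹235,000.

Flora first takes ₹120,000, leaving a balance of ₹2,820,000. Flora then takes one-third of the balance (₹940,000), for a total of ₹1,060,000. The remaining ₹1,880,000 passes to the descendants.
The descendants' portion (₹1,880,000) is divided into 4 shares of ₹470,000: Osric, Florian, and Kaspar each take ₹470,000; Idris's ₹470,000 share passes to Idris's issue.
Idris's share (₹470,000) is divided into 2 shares of ₹235,000: Ottilie and Niko each take ₹235,000.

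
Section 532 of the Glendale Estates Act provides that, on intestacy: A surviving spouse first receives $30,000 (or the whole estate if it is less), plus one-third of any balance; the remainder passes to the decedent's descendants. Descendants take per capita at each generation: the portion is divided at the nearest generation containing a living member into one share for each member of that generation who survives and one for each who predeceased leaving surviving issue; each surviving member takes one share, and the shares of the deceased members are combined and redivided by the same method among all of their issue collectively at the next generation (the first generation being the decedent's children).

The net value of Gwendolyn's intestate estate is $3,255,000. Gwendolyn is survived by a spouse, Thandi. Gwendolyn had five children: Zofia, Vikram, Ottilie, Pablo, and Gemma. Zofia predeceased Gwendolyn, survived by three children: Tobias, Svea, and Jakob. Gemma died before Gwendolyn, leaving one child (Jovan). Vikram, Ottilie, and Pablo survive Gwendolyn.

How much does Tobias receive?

Tobias receives $215,000.

Thandi first takes $30,000, leaving a balance of $3,225,000. Thandi then takes one-third of the balance ($1,075,000), for a total of $1,105,000. The remaining $2,150,000 passes to the descendants.
The descendants' portion ($2,150,000) is divided at the children's generation into 5 shares of $430,000. Vikram, Ottilie, and Pablo each take $430,000. The 2 shares of the deceased (Zofia and Gemma) are combined into a pool of $860,000.
That pool ($860,000) is divided at the grandchildren's generation equally among Tobias, Svea, Jakob, and Jovan: $215,000 each.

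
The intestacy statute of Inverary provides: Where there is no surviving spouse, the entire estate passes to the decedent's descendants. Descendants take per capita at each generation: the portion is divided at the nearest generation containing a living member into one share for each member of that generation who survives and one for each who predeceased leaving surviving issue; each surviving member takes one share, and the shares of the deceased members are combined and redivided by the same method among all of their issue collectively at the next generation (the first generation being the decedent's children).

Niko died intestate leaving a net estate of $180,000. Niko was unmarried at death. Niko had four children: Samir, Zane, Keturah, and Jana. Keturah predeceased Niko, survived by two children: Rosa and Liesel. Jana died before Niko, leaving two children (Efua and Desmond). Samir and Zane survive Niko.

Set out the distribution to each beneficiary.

Samir: $45,000; Zane: $45,000; Rosa: $22,500; Liesel: $22,500; Efua: $22,500; Desmond: $22,500

The entire $180,000 passes to the descendants.
That amount ($180,000) is divided at the children's generation into 4 shares of $45,000. Samir and Zane each take $45,000. The 2 shares of the deceased (Keturah and Jana) are combined into a pool of $90,000.
That pool ($90,000) is divided at the grandchildren's generation equally among Rosa, Liesel, Efua, and Desmond: $22,500 each.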